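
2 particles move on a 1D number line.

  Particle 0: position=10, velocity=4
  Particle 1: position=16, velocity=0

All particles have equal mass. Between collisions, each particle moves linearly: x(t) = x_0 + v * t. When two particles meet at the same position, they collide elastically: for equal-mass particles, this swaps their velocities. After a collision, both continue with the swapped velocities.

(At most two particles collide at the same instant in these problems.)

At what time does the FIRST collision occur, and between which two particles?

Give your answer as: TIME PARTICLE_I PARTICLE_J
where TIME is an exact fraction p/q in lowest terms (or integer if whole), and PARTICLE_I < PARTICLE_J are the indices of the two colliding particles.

Pair (0,1): pos 10,16 vel 4,0 -> gap=6, closing at 4/unit, collide at t=3/2
Earliest collision: t=3/2 between 0 and 1

Answer: 3/2 0 1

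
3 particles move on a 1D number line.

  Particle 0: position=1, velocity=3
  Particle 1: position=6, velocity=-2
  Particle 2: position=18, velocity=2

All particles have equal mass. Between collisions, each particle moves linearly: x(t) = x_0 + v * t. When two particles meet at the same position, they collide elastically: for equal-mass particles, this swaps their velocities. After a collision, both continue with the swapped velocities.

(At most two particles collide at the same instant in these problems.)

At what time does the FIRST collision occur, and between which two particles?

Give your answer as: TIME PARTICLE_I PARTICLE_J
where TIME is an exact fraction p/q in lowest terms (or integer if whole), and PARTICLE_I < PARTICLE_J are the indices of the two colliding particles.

Pair (0,1): pos 1,6 vel 3,-2 -> gap=5, closing at 5/unit, collide at t=1
Pair (1,2): pos 6,18 vel -2,2 -> not approaching (rel speed -4 <= 0)
Earliest collision: t=1 between 0 and 1

Answer: 1 0 1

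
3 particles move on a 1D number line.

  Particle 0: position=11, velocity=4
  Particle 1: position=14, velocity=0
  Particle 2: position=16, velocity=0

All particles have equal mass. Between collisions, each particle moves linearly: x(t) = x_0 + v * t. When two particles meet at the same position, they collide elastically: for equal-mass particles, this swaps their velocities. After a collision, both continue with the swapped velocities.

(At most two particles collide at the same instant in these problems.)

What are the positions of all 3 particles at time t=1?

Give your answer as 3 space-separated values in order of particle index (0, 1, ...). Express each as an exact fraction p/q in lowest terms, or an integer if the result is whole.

Answer: 14 15 16

Derivation:
Collision at t=3/4: particles 0 and 1 swap velocities; positions: p0=14 p1=14 p2=16; velocities now: v0=0 v1=4 v2=0
Advance to t=1 (no further collisions before then); velocities: v0=0 v1=4 v2=0; positions = 14 15 16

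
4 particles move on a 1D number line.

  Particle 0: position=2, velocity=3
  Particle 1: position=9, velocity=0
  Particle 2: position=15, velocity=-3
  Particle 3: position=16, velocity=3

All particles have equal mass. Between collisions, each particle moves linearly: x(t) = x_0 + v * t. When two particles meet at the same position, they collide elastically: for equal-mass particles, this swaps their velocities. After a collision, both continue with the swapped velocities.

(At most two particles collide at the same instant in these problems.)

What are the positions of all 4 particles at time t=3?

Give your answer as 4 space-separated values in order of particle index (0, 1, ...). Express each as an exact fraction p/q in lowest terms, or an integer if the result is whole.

Collision at t=2: particles 1 and 2 swap velocities; positions: p0=8 p1=9 p2=9 p3=22; velocities now: v0=3 v1=-3 v2=0 v3=3
Collision at t=13/6: particles 0 and 1 swap velocities; positions: p0=17/2 p1=17/2 p2=9 p3=45/2; velocities now: v0=-3 v1=3 v2=0 v3=3
Collision at t=7/3: particles 1 and 2 swap velocities; positions: p0=8 p1=9 p2=9 p3=23; velocities now: v0=-3 v1=0 v2=3 v3=3
Advance to t=3 (no further collisions before then); velocities: v0=-3 v1=0 v2=3 v3=3; positions = 6 9 11 25

Answer: 6 9 11 25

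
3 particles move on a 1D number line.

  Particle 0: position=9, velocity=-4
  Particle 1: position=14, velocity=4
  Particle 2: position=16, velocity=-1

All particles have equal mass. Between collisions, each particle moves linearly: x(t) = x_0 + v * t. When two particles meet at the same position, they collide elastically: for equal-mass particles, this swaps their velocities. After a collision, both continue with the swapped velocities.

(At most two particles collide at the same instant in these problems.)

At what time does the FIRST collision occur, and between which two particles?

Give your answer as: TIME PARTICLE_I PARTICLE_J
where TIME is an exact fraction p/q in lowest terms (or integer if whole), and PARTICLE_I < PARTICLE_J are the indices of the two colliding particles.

Pair (0,1): pos 9,14 vel -4,4 -> not approaching (rel speed -8 <= 0)
Pair (1,2): pos 14,16 vel 4,-1 -> gap=2, closing at 5/unit, collide at t=2/5
Earliest collision: t=2/5 between 1 and 2

Answer: 2/5 1 2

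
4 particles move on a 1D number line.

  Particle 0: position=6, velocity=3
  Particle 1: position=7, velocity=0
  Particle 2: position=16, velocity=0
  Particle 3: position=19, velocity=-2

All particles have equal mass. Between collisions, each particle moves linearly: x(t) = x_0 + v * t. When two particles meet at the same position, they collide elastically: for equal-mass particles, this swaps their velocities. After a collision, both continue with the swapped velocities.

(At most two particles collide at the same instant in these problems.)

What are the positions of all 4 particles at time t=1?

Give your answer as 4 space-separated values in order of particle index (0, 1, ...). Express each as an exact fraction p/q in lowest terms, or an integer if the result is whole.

Collision at t=1/3: particles 0 and 1 swap velocities; positions: p0=7 p1=7 p2=16 p3=55/3; velocities now: v0=0 v1=3 v2=0 v3=-2
Advance to t=1 (no further collisions before then); velocities: v0=0 v1=3 v2=0 v3=-2; positions = 7 9 16 17

Answer: 7 9 16 17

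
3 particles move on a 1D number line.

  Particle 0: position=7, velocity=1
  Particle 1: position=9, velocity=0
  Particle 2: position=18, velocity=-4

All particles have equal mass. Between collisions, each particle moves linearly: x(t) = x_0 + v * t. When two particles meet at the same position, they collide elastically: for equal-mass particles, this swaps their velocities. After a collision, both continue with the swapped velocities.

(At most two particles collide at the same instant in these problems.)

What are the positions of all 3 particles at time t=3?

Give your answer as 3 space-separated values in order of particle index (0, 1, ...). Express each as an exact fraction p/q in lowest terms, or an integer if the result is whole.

Answer: 6 9 10

Derivation:
Collision at t=2: particles 0 and 1 swap velocities; positions: p0=9 p1=9 p2=10; velocities now: v0=0 v1=1 v2=-4
Collision at t=11/5: particles 1 and 2 swap velocities; positions: p0=9 p1=46/5 p2=46/5; velocities now: v0=0 v1=-4 v2=1
Collision at t=9/4: particles 0 and 1 swap velocities; positions: p0=9 p1=9 p2=37/4; velocities now: v0=-4 v1=0 v2=1
Advance to t=3 (no further collisions before then); velocities: v0=-4 v1=0 v2=1; positions = 6 9 10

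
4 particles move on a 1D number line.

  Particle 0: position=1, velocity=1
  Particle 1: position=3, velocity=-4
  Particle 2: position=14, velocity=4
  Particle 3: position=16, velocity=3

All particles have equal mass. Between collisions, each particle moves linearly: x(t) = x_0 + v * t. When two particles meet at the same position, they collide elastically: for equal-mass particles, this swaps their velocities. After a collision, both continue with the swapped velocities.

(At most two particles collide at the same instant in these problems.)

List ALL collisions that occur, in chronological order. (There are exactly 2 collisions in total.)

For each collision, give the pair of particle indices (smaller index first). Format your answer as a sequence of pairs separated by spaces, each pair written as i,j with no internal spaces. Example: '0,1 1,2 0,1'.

Collision at t=2/5: particles 0 and 1 swap velocities; positions: p0=7/5 p1=7/5 p2=78/5 p3=86/5; velocities now: v0=-4 v1=1 v2=4 v3=3
Collision at t=2: particles 2 and 3 swap velocities; positions: p0=-5 p1=3 p2=22 p3=22; velocities now: v0=-4 v1=1 v2=3 v3=4

Answer: 0,1 2,3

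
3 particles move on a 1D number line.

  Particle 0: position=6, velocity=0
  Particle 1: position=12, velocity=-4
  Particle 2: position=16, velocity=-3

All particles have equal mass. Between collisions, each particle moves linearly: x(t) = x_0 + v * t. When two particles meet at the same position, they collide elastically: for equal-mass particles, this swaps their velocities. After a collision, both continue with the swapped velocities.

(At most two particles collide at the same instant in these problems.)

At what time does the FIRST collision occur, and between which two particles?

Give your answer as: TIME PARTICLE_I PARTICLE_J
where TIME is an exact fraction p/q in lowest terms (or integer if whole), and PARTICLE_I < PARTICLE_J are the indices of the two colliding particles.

Answer: 3/2 0 1

Derivation:
Pair (0,1): pos 6,12 vel 0,-4 -> gap=6, closing at 4/unit, collide at t=3/2
Pair (1,2): pos 12,16 vel -4,-3 -> not approaching (rel speed -1 <= 0)
Earliest collision: t=3/2 between 0 and 1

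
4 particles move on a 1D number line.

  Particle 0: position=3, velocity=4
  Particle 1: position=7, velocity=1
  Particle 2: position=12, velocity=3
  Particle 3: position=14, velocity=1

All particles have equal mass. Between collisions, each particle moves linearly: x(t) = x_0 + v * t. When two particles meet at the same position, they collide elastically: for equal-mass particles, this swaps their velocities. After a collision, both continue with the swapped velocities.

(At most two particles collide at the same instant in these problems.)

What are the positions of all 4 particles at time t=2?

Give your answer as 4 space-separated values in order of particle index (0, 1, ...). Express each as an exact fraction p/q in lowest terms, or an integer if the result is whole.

Collision at t=1: particles 2 and 3 swap velocities; positions: p0=7 p1=8 p2=15 p3=15; velocities now: v0=4 v1=1 v2=1 v3=3
Collision at t=4/3: particles 0 and 1 swap velocities; positions: p0=25/3 p1=25/3 p2=46/3 p3=16; velocities now: v0=1 v1=4 v2=1 v3=3
Advance to t=2 (no further collisions before then); velocities: v0=1 v1=4 v2=1 v3=3; positions = 9 11 16 18

Answer: 9 11 16 18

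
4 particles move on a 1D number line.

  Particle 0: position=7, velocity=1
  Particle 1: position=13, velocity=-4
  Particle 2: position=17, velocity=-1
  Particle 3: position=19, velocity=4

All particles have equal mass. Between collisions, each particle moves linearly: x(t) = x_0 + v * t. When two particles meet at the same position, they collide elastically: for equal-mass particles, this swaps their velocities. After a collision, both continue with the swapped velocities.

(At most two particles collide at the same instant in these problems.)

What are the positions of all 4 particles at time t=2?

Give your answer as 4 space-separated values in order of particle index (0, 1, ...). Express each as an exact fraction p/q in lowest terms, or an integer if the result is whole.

Collision at t=6/5: particles 0 and 1 swap velocities; positions: p0=41/5 p1=41/5 p2=79/5 p3=119/5; velocities now: v0=-4 v1=1 v2=-1 v3=4
Advance to t=2 (no further collisions before then); velocities: v0=-4 v1=1 v2=-1 v3=4; positions = 5 9 15 27

Answer: 5 9 15 27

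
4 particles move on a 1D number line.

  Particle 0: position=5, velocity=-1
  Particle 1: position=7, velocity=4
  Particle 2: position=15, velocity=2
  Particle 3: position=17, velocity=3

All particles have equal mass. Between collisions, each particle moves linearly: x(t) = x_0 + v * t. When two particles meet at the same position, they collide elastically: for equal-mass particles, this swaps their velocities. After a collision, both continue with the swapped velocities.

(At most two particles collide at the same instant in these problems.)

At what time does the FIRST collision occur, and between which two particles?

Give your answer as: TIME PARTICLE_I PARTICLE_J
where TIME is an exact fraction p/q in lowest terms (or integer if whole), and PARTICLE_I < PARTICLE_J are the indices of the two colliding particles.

Pair (0,1): pos 5,7 vel -1,4 -> not approaching (rel speed -5 <= 0)
Pair (1,2): pos 7,15 vel 4,2 -> gap=8, closing at 2/unit, collide at t=4
Pair (2,3): pos 15,17 vel 2,3 -> not approaching (rel speed -1 <= 0)
Earliest collision: t=4 between 1 and 2

Answer: 4 1 2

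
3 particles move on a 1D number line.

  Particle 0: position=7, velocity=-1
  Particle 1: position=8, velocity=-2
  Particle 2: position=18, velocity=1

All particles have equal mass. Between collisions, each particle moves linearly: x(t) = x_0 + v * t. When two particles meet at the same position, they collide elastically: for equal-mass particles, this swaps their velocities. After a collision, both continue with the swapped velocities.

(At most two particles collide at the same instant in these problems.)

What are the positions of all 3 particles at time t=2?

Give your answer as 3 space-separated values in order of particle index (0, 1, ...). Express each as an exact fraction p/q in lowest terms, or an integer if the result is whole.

Collision at t=1: particles 0 and 1 swap velocities; positions: p0=6 p1=6 p2=19; velocities now: v0=-2 v1=-1 v2=1
Advance to t=2 (no further collisions before then); velocities: v0=-2 v1=-1 v2=1; positions = 4 5 20

Answer: 4 5 20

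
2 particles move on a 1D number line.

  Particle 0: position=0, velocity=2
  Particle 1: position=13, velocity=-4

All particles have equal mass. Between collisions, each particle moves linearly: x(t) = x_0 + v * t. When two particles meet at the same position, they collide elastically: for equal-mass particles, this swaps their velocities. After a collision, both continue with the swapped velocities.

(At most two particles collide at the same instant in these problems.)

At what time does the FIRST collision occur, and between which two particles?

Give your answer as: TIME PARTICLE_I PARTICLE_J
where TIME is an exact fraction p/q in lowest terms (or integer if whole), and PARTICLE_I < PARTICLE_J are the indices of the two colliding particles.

Pair (0,1): pos 0,13 vel 2,-4 -> gap=13, closing at 6/unit, collide at t=13/6
Earliest collision: t=13/6 between 0 and 1

Answer: 13/6 0 1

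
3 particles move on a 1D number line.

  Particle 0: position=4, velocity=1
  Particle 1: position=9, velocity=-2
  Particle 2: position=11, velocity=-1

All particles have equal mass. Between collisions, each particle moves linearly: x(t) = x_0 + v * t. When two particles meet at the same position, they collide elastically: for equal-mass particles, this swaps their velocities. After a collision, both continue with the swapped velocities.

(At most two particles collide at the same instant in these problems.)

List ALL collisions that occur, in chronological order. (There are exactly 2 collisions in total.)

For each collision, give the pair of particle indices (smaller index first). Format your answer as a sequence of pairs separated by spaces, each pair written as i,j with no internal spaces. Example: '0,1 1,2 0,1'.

Collision at t=5/3: particles 0 and 1 swap velocities; positions: p0=17/3 p1=17/3 p2=28/3; velocities now: v0=-2 v1=1 v2=-1
Collision at t=7/2: particles 1 and 2 swap velocities; positions: p0=2 p1=15/2 p2=15/2; velocities now: v0=-2 v1=-1 v2=1

Answer: 0,1 1,2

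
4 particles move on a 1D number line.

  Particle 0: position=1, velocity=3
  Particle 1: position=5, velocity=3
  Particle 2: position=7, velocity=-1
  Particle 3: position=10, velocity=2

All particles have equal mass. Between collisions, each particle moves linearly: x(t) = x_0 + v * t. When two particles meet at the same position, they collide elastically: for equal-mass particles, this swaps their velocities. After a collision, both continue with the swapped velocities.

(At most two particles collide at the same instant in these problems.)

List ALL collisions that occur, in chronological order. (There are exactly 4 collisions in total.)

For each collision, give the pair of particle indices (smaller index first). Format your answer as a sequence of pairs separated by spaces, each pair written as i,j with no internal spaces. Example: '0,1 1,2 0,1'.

Answer: 1,2 0,1 2,3 1,2

Derivation:
Collision at t=1/2: particles 1 and 2 swap velocities; positions: p0=5/2 p1=13/2 p2=13/2 p3=11; velocities now: v0=3 v1=-1 v2=3 v3=2
Collision at t=3/2: particles 0 and 1 swap velocities; positions: p0=11/2 p1=11/2 p2=19/2 p3=13; velocities now: v0=-1 v1=3 v2=3 v3=2
Collision at t=5: particles 2 and 3 swap velocities; positions: p0=2 p1=16 p2=20 p3=20; velocities now: v0=-1 v1=3 v2=2 v3=3
Collision at t=9: particles 1 and 2 swap velocities; positions: p0=-2 p1=28 p2=28 p3=32; velocities now: v0=-1 v1=2 v2=3 v3=3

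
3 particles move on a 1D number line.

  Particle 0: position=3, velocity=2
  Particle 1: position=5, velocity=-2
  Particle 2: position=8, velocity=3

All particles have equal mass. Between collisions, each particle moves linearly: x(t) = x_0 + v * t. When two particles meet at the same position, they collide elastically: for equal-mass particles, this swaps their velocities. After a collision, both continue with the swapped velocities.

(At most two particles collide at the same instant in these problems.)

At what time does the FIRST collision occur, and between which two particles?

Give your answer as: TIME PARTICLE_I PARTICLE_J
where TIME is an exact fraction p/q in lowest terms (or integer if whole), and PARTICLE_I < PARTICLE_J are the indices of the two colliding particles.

Answer: 1/2 0 1

Derivation:
Pair (0,1): pos 3,5 vel 2,-2 -> gap=2, closing at 4/unit, collide at t=1/2
Pair (1,2): pos 5,8 vel -2,3 -> not approaching (rel speed -5 <= 0)
Earliest collision: t=1/2 between 0 and 1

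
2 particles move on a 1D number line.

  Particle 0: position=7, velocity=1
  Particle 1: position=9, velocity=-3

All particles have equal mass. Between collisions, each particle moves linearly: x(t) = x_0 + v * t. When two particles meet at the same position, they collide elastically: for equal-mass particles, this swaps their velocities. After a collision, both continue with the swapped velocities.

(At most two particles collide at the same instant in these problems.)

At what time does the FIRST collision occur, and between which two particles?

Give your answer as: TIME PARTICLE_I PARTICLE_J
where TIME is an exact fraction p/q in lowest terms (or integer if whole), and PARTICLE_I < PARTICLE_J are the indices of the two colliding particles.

Pair (0,1): pos 7,9 vel 1,-3 -> gap=2, closing at 4/unit, collide at t=1/2
Earliest collision: t=1/2 between 0 and 1

Answer: 1/2 0 1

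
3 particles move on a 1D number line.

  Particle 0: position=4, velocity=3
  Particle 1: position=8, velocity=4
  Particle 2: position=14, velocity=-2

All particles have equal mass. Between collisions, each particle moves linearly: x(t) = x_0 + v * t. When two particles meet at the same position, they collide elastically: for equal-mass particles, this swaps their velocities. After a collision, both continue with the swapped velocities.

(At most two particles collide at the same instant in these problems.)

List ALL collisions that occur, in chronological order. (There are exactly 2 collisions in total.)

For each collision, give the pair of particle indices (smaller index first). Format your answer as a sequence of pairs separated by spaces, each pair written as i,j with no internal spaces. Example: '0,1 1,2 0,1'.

Answer: 1,2 0,1

Derivation:
Collision at t=1: particles 1 and 2 swap velocities; positions: p0=7 p1=12 p2=12; velocities now: v0=3 v1=-2 v2=4
Collision at t=2: particles 0 and 1 swap velocities; positions: p0=10 p1=10 p2=16; velocities now: v0=-2 v1=3 v2=4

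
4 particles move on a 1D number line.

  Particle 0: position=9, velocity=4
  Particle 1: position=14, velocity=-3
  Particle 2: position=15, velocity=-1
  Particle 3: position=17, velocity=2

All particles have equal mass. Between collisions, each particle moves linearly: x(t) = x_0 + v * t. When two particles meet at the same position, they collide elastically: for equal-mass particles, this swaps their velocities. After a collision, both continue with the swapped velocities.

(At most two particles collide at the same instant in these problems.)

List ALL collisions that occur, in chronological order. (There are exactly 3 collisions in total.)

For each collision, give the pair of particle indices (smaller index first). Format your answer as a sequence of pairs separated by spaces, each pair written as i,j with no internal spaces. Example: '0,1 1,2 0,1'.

Collision at t=5/7: particles 0 and 1 swap velocities; positions: p0=83/7 p1=83/7 p2=100/7 p3=129/7; velocities now: v0=-3 v1=4 v2=-1 v3=2
Collision at t=6/5: particles 1 and 2 swap velocities; positions: p0=52/5 p1=69/5 p2=69/5 p3=97/5; velocities now: v0=-3 v1=-1 v2=4 v3=2
Collision at t=4: particles 2 and 3 swap velocities; positions: p0=2 p1=11 p2=25 p3=25; velocities now: v0=-3 v1=-1 v2=2 v3=4

Answer: 0,1 1,2 2,3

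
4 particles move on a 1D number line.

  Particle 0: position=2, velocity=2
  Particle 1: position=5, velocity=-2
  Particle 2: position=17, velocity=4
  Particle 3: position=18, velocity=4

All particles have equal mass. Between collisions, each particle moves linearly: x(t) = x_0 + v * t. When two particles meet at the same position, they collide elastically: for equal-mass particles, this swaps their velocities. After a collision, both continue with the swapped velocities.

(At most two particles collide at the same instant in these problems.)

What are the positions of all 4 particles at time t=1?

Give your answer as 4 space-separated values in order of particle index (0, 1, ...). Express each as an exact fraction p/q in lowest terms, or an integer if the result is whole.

Answer: 3 4 21 22

Derivation:
Collision at t=3/4: particles 0 and 1 swap velocities; positions: p0=7/2 p1=7/2 p2=20 p3=21; velocities now: v0=-2 v1=2 v2=4 v3=4
Advance to t=1 (no further collisions before then); velocities: v0=-2 v1=2 v2=4 v3=4; positions = 3 4 21 22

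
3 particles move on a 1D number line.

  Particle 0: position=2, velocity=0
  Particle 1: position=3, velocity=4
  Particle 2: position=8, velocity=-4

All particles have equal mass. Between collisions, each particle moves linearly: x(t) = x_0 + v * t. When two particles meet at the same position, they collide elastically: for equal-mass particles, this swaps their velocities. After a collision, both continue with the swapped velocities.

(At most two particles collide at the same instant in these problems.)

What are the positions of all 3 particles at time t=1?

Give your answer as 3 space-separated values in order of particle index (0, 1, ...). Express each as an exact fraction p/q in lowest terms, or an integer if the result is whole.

Answer: 2 4 7

Derivation:
Collision at t=5/8: particles 1 and 2 swap velocities; positions: p0=2 p1=11/2 p2=11/2; velocities now: v0=0 v1=-4 v2=4
Advance to t=1 (no further collisions before then); velocities: v0=0 v1=-4 v2=4; positions = 2 4 7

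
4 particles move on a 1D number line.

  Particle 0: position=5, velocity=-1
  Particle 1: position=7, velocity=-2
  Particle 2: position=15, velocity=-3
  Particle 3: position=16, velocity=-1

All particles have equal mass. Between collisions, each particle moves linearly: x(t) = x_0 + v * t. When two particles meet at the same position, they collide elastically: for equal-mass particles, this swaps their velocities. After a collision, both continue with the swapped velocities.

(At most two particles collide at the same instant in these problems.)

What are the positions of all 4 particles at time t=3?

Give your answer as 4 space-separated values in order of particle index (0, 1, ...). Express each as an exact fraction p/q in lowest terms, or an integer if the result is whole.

Collision at t=2: particles 0 and 1 swap velocities; positions: p0=3 p1=3 p2=9 p3=14; velocities now: v0=-2 v1=-1 v2=-3 v3=-1
Advance to t=3 (no further collisions before then); velocities: v0=-2 v1=-1 v2=-3 v3=-1; positions = 1 2 6 13

Answer: 1 2 6 13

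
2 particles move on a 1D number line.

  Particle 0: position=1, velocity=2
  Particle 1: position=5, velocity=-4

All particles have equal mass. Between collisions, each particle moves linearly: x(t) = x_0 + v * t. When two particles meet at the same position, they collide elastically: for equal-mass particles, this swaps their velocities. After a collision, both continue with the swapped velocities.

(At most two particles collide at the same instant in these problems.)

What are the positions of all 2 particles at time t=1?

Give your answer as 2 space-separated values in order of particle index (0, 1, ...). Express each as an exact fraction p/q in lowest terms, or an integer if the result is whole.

Answer: 1 3

Derivation:
Collision at t=2/3: particles 0 and 1 swap velocities; positions: p0=7/3 p1=7/3; velocities now: v0=-4 v1=2
Advance to t=1 (no further collisions before then); velocities: v0=-4 v1=2; positions = 1 3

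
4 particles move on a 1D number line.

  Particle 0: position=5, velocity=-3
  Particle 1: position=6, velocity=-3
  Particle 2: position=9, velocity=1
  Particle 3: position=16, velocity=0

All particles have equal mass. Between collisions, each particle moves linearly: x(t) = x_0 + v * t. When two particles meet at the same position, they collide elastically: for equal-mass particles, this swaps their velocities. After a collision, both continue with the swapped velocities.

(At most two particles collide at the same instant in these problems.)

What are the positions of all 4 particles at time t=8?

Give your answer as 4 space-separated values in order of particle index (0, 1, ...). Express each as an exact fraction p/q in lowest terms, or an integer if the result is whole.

Collision at t=7: particles 2 and 3 swap velocities; positions: p0=-16 p1=-15 p2=16 p3=16; velocities now: v0=-3 v1=-3 v2=0 v3=1
Advance to t=8 (no further collisions before then); velocities: v0=-3 v1=-3 v2=0 v3=1; positions = -19 -18 16 17

Answer: -19 -18 16 17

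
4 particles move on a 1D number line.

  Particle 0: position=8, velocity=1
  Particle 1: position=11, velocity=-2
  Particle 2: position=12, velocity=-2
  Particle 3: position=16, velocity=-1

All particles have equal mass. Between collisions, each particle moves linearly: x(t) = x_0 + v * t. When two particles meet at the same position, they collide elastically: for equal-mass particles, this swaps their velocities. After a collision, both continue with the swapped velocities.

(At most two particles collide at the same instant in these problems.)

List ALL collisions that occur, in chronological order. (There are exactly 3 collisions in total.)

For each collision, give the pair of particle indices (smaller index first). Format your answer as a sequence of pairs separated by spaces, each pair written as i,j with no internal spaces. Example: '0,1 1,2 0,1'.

Answer: 0,1 1,2 2,3

Derivation:
Collision at t=1: particles 0 and 1 swap velocities; positions: p0=9 p1=9 p2=10 p3=15; velocities now: v0=-2 v1=1 v2=-2 v3=-1
Collision at t=4/3: particles 1 and 2 swap velocities; positions: p0=25/3 p1=28/3 p2=28/3 p3=44/3; velocities now: v0=-2 v1=-2 v2=1 v3=-1
Collision at t=4: particles 2 and 3 swap velocities; positions: p0=3 p1=4 p2=12 p3=12; velocities now: v0=-2 v1=-2 v2=-1 v3=1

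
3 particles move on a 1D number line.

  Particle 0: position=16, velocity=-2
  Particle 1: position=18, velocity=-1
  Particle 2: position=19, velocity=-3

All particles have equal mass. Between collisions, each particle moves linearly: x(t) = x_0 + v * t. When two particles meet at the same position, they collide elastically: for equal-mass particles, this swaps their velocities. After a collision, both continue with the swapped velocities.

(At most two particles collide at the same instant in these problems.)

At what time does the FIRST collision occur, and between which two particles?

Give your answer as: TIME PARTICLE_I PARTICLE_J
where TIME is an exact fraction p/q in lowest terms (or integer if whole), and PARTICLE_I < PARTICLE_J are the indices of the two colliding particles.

Pair (0,1): pos 16,18 vel -2,-1 -> not approaching (rel speed -1 <= 0)
Pair (1,2): pos 18,19 vel -1,-3 -> gap=1, closing at 2/unit, collide at t=1/2
Earliest collision: t=1/2 between 1 and 2

Answer: 1/2 1 2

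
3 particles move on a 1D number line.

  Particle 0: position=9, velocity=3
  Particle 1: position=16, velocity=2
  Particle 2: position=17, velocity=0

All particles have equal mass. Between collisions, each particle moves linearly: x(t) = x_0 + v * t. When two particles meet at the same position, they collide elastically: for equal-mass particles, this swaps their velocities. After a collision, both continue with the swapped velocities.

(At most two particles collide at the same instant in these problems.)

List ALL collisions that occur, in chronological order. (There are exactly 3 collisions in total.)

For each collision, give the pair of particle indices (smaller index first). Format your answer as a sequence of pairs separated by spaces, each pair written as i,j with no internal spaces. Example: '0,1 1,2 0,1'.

Collision at t=1/2: particles 1 and 2 swap velocities; positions: p0=21/2 p1=17 p2=17; velocities now: v0=3 v1=0 v2=2
Collision at t=8/3: particles 0 and 1 swap velocities; positions: p0=17 p1=17 p2=64/3; velocities now: v0=0 v1=3 v2=2
Collision at t=7: particles 1 and 2 swap velocities; positions: p0=17 p1=30 p2=30; velocities now: v0=0 v1=2 v2=3

Answer: 1,2 0,1 1,2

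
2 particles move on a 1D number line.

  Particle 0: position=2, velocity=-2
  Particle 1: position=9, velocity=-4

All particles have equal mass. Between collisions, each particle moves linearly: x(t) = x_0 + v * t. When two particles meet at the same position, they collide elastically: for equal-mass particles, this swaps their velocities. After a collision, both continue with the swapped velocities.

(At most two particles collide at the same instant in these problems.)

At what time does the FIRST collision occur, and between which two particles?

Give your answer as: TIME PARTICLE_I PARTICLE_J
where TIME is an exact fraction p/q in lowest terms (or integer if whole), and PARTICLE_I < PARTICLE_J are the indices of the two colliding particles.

Answer: 7/2 0 1

Derivation:
Pair (0,1): pos 2,9 vel -2,-4 -> gap=7, closing at 2/unit, collide at t=7/2
Earliest collision: t=7/2 between 0 and 1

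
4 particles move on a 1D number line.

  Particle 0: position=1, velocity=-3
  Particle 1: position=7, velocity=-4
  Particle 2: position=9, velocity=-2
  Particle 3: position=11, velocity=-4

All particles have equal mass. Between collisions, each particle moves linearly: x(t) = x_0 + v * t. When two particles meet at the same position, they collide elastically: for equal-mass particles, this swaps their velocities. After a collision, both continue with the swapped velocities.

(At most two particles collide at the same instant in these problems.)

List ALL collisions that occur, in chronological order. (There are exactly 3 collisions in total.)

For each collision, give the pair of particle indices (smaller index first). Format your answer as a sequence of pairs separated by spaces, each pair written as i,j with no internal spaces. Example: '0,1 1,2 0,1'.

Collision at t=1: particles 2 and 3 swap velocities; positions: p0=-2 p1=3 p2=7 p3=7; velocities now: v0=-3 v1=-4 v2=-4 v3=-2
Collision at t=6: particles 0 and 1 swap velocities; positions: p0=-17 p1=-17 p2=-13 p3=-3; velocities now: v0=-4 v1=-3 v2=-4 v3=-2
Collision at t=10: particles 1 and 2 swap velocities; positions: p0=-33 p1=-29 p2=-29 p3=-11; velocities now: v0=-4 v1=-4 v2=-3 v3=-2

Answer: 2,3 0,1 1,2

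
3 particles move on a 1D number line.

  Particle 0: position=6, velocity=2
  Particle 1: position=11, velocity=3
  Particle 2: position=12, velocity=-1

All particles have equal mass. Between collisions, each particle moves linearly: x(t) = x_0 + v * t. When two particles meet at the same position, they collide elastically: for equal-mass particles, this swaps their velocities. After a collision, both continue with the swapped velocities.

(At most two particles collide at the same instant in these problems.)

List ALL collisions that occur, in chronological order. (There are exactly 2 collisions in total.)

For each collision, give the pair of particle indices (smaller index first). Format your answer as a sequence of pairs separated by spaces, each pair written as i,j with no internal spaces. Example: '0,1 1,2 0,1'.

Answer: 1,2 0,1

Derivation:
Collision at t=1/4: particles 1 and 2 swap velocities; positions: p0=13/2 p1=47/4 p2=47/4; velocities now: v0=2 v1=-1 v2=3
Collision at t=2: particles 0 and 1 swap velocities; positions: p0=10 p1=10 p2=17; velocities now: v0=-1 v1=2 v2=3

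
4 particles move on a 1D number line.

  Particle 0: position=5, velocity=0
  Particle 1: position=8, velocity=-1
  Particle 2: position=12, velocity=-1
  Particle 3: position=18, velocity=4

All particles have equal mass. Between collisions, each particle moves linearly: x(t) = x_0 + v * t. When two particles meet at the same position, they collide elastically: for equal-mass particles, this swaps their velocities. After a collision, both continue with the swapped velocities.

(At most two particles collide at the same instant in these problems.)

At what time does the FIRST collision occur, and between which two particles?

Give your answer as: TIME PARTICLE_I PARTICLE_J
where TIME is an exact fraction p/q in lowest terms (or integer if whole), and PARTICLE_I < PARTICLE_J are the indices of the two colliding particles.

Pair (0,1): pos 5,8 vel 0,-1 -> gap=3, closing at 1/unit, collide at t=3
Pair (1,2): pos 8,12 vel -1,-1 -> not approaching (rel speed 0 <= 0)
Pair (2,3): pos 12,18 vel -1,4 -> not approaching (rel speed -5 <= 0)
Earliest collision: t=3 between 0 and 1

Answer: 3 0 1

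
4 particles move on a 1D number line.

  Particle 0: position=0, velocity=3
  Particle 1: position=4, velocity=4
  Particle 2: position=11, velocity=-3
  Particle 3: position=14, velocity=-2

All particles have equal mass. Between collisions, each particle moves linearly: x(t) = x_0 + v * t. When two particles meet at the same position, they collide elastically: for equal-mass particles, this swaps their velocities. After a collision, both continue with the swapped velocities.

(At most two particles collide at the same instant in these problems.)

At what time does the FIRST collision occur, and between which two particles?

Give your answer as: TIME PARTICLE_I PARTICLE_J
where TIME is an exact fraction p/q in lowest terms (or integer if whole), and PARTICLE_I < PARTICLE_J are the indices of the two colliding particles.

Answer: 1 1 2

Derivation:
Pair (0,1): pos 0,4 vel 3,4 -> not approaching (rel speed -1 <= 0)
Pair (1,2): pos 4,11 vel 4,-3 -> gap=7, closing at 7/unit, collide at t=1
Pair (2,3): pos 11,14 vel -3,-2 -> not approaching (rel speed -1 <= 0)
Earliest collision: t=1 between 1 and 2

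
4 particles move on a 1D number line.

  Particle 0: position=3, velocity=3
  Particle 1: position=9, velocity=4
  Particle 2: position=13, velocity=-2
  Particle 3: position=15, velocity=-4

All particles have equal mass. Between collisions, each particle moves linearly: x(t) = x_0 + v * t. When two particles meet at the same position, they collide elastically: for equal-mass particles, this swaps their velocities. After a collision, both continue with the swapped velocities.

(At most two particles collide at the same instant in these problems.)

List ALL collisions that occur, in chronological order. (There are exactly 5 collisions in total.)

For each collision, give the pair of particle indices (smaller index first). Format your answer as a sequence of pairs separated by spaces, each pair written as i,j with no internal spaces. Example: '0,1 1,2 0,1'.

Collision at t=2/3: particles 1 and 2 swap velocities; positions: p0=5 p1=35/3 p2=35/3 p3=37/3; velocities now: v0=3 v1=-2 v2=4 v3=-4
Collision at t=3/4: particles 2 and 3 swap velocities; positions: p0=21/4 p1=23/2 p2=12 p3=12; velocities now: v0=3 v1=-2 v2=-4 v3=4
Collision at t=1: particles 1 and 2 swap velocities; positions: p0=6 p1=11 p2=11 p3=13; velocities now: v0=3 v1=-4 v2=-2 v3=4
Collision at t=12/7: particles 0 and 1 swap velocities; positions: p0=57/7 p1=57/7 p2=67/7 p3=111/7; velocities now: v0=-4 v1=3 v2=-2 v3=4
Collision at t=2: particles 1 and 2 swap velocities; positions: p0=7 p1=9 p2=9 p3=17; velocities now: v0=-4 v1=-2 v2=3 v3=4

Answer: 1,2 2,3 1,2 0,1 1,2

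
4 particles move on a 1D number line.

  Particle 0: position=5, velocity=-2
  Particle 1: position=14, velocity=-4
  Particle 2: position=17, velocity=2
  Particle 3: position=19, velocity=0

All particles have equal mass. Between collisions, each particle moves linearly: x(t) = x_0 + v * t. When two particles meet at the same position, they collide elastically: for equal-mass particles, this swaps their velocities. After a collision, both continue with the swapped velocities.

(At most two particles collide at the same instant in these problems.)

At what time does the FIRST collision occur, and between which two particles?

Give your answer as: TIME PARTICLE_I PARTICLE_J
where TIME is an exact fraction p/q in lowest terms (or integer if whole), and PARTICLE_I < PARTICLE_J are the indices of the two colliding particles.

Answer: 1 2 3

Derivation:
Pair (0,1): pos 5,14 vel -2,-4 -> gap=9, closing at 2/unit, collide at t=9/2
Pair (1,2): pos 14,17 vel -4,2 -> not approaching (rel speed -6 <= 0)
Pair (2,3): pos 17,19 vel 2,0 -> gap=2, closing at 2/unit, collide at t=1
Earliest collision: t=1 between 2 and 3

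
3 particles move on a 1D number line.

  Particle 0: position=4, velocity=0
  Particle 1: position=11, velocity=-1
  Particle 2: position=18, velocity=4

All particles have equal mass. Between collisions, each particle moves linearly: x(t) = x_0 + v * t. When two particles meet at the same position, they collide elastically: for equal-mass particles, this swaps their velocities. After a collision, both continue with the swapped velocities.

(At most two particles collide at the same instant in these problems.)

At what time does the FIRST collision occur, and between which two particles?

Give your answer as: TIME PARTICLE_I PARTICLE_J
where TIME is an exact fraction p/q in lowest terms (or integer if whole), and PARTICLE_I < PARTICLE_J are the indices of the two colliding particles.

Pair (0,1): pos 4,11 vel 0,-1 -> gap=7, closing at 1/unit, collide at t=7
Pair (1,2): pos 11,18 vel -1,4 -> not approaching (rel speed -5 <= 0)
Earliest collision: t=7 between 0 and 1

Answer: 7 0 1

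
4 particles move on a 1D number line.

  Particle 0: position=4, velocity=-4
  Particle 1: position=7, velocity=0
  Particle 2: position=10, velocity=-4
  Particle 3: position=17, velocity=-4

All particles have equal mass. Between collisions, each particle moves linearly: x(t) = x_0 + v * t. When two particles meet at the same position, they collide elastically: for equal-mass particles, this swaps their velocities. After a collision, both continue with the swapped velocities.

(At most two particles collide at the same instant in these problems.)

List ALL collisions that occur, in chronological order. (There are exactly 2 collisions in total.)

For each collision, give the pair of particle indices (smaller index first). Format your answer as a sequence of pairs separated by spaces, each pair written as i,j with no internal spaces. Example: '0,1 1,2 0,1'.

Collision at t=3/4: particles 1 and 2 swap velocities; positions: p0=1 p1=7 p2=7 p3=14; velocities now: v0=-4 v1=-4 v2=0 v3=-4
Collision at t=5/2: particles 2 and 3 swap velocities; positions: p0=-6 p1=0 p2=7 p3=7; velocities now: v0=-4 v1=-4 v2=-4 v3=0

Answer: 1,2 2,3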